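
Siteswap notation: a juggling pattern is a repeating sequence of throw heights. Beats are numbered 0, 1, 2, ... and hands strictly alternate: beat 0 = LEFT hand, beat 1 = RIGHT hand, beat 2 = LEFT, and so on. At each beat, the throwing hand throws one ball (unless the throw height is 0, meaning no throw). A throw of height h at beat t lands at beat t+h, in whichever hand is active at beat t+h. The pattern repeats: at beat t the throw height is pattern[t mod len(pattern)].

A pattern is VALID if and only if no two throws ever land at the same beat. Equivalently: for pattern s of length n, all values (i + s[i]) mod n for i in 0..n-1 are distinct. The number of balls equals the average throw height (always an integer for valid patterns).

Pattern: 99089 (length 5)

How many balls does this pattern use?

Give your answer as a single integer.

Pattern = [9, 9, 0, 8, 9], length n = 5
  position 0: throw height = 9, running sum = 9
  position 1: throw height = 9, running sum = 18
  position 2: throw height = 0, running sum = 18
  position 3: throw height = 8, running sum = 26
  position 4: throw height = 9, running sum = 35
Total sum = 35; balls = sum / n = 35 / 5 = 7

Answer: 7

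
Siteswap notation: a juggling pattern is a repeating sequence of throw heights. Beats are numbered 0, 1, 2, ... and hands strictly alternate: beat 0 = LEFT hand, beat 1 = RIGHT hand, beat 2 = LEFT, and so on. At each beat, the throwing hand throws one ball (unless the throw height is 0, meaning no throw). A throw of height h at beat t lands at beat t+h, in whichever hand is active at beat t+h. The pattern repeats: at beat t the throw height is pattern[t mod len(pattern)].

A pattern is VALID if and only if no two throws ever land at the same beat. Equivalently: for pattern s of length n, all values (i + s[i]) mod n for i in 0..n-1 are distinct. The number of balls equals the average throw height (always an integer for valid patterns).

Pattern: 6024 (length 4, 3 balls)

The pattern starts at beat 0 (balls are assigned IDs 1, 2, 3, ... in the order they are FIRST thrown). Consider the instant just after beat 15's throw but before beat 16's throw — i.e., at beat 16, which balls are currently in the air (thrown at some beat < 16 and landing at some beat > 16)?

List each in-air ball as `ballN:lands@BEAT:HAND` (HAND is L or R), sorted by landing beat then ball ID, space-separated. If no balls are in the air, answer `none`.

Beat 0 (L): throw ball1 h=6 -> lands@6:L; in-air after throw: [b1@6:L]
Beat 2 (L): throw ball2 h=2 -> lands@4:L; in-air after throw: [b2@4:L b1@6:L]
Beat 3 (R): throw ball3 h=4 -> lands@7:R; in-air after throw: [b2@4:L b1@6:L b3@7:R]
Beat 4 (L): throw ball2 h=6 -> lands@10:L; in-air after throw: [b1@6:L b3@7:R b2@10:L]
Beat 6 (L): throw ball1 h=2 -> lands@8:L; in-air after throw: [b3@7:R b1@8:L b2@10:L]
Beat 7 (R): throw ball3 h=4 -> lands@11:R; in-air after throw: [b1@8:L b2@10:L b3@11:R]
Beat 8 (L): throw ball1 h=6 -> lands@14:L; in-air after throw: [b2@10:L b3@11:R b1@14:L]
Beat 10 (L): throw ball2 h=2 -> lands@12:L; in-air after throw: [b3@11:R b2@12:L b1@14:L]
Beat 11 (R): throw ball3 h=4 -> lands@15:R; in-air after throw: [b2@12:L b1@14:L b3@15:R]
Beat 12 (L): throw ball2 h=6 -> lands@18:L; in-air after throw: [b1@14:L b3@15:R b2@18:L]
Beat 14 (L): throw ball1 h=2 -> lands@16:L; in-air after throw: [b3@15:R b1@16:L b2@18:L]
Beat 15 (R): throw ball3 h=4 -> lands@19:R; in-air after throw: [b1@16:L b2@18:L b3@19:R]
Beat 16 (L): throw ball1 h=6 -> lands@22:L; in-air after throw: [b2@18:L b3@19:R b1@22:L]

Answer: ball2:lands@18:L ball3:lands@19:R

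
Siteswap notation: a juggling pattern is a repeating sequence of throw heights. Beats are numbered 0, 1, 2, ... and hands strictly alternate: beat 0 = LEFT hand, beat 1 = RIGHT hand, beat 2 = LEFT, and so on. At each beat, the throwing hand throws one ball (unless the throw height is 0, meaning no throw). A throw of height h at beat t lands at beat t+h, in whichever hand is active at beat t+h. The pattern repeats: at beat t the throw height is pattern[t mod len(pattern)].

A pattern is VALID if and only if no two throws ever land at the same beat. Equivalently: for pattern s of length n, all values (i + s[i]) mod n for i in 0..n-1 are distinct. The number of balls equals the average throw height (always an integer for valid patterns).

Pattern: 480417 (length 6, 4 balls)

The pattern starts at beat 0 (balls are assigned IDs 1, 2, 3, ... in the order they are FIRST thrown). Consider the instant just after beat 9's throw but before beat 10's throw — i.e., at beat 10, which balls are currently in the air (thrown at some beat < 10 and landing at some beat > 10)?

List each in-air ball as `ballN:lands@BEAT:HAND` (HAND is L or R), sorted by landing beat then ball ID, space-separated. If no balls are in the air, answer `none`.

Answer: ball1:lands@12:L ball2:lands@13:R ball3:lands@15:R

Derivation:
Beat 0 (L): throw ball1 h=4 -> lands@4:L; in-air after throw: [b1@4:L]
Beat 1 (R): throw ball2 h=8 -> lands@9:R; in-air after throw: [b1@4:L b2@9:R]
Beat 3 (R): throw ball3 h=4 -> lands@7:R; in-air after throw: [b1@4:L b3@7:R b2@9:R]
Beat 4 (L): throw ball1 h=1 -> lands@5:R; in-air after throw: [b1@5:R b3@7:R b2@9:R]
Beat 5 (R): throw ball1 h=7 -> lands@12:L; in-air after throw: [b3@7:R b2@9:R b1@12:L]
Beat 6 (L): throw ball4 h=4 -> lands@10:L; in-air after throw: [b3@7:R b2@9:R b4@10:L b1@12:L]
Beat 7 (R): throw ball3 h=8 -> lands@15:R; in-air after throw: [b2@9:R b4@10:L b1@12:L b3@15:R]
Beat 9 (R): throw ball2 h=4 -> lands@13:R; in-air after throw: [b4@10:L b1@12:L b2@13:R b3@15:R]
Beat 10 (L): throw ball4 h=1 -> lands@11:R; in-air after throw: [b4@11:R b1@12:L b2@13:R b3@15:R]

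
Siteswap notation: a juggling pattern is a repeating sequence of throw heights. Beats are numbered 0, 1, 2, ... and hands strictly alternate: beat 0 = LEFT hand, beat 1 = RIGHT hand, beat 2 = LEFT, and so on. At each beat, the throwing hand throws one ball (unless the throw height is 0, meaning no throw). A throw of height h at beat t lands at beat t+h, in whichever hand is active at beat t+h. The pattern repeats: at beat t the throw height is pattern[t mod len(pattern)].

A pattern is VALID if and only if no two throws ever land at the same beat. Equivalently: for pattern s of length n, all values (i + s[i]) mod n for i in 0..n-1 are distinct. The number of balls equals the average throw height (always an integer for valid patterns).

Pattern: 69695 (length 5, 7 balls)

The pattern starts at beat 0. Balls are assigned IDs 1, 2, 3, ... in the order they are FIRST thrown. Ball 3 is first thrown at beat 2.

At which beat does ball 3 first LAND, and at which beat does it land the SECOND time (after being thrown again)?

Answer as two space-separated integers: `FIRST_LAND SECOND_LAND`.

Beat 0 (L): throw ball1 h=6 -> lands@6:L; in-air after throw: [b1@6:L]
Beat 1 (R): throw ball2 h=9 -> lands@10:L; in-air after throw: [b1@6:L b2@10:L]
Beat 2 (L): throw ball3 h=6 -> lands@8:L; in-air after throw: [b1@6:L b3@8:L b2@10:L]
Beat 3 (R): throw ball4 h=9 -> lands@12:L; in-air after throw: [b1@6:L b3@8:L b2@10:L b4@12:L]
Beat 4 (L): throw ball5 h=5 -> lands@9:R; in-air after throw: [b1@6:L b3@8:L b5@9:R b2@10:L b4@12:L]
Beat 5 (R): throw ball6 h=6 -> lands@11:R; in-air after throw: [b1@6:L b3@8:L b5@9:R b2@10:L b6@11:R b4@12:L]
Beat 6 (L): throw ball1 h=9 -> lands@15:R; in-air after throw: [b3@8:L b5@9:R b2@10:L b6@11:R b4@12:L b1@15:R]
Beat 7 (R): throw ball7 h=6 -> lands@13:R; in-air after throw: [b3@8:L b5@9:R b2@10:L b6@11:R b4@12:L b7@13:R b1@15:R]
Beat 8 (L): throw ball3 h=9 -> lands@17:R; in-air after throw: [b5@9:R b2@10:L b6@11:R b4@12:L b7@13:R b1@15:R b3@17:R]
Beat 9 (R): throw ball5 h=5 -> lands@14:L; in-air after throw: [b2@10:L b6@11:R b4@12:L b7@13:R b5@14:L b1@15:R b3@17:R]
Beat 10 (L): throw ball2 h=6 -> lands@16:L; in-air after throw: [b6@11:R b4@12:L b7@13:R b5@14:L b1@15:R b2@16:L b3@17:R]
Beat 11 (R): throw ball6 h=9 -> lands@20:L; in-air after throw: [b4@12:L b7@13:R b5@14:L b1@15:R b2@16:L b3@17:R b6@20:L]
Beat 12 (L): throw ball4 h=6 -> lands@18:L; in-air after throw: [b7@13:R b5@14:L b1@15:R b2@16:L b3@17:R b4@18:L b6@20:L]
Beat 13 (R): throw ball7 h=9 -> lands@22:L; in-air after throw: [b5@14:L b1@15:R b2@16:L b3@17:R b4@18:L b6@20:L b7@22:L]
Beat 14 (L): throw ball5 h=5 -> lands@19:R; in-air after throw: [b1@15:R b2@16:L b3@17:R b4@18:L b5@19:R b6@20:L b7@22:L]
Beat 15 (R): throw ball1 h=6 -> lands@21:R; in-air after throw: [b2@16:L b3@17:R b4@18:L b5@19:R b6@20:L b1@21:R b7@22:L]
Beat 16 (L): throw ball2 h=9 -> lands@25:R; in-air after throw: [b3@17:R b4@18:L b5@19:R b6@20:L b1@21:R b7@22:L b2@25:R]
Beat 17 (R): throw ball3 h=6 -> lands@23:R; in-air after throw: [b4@18:L b5@19:R b6@20:L b1@21:R b7@22:L b3@23:R b2@25:R]
Ball 3: thrown@2 h=6 -> first land @8; rethrown@8 h=9 -> second land @17

Answer: 8 17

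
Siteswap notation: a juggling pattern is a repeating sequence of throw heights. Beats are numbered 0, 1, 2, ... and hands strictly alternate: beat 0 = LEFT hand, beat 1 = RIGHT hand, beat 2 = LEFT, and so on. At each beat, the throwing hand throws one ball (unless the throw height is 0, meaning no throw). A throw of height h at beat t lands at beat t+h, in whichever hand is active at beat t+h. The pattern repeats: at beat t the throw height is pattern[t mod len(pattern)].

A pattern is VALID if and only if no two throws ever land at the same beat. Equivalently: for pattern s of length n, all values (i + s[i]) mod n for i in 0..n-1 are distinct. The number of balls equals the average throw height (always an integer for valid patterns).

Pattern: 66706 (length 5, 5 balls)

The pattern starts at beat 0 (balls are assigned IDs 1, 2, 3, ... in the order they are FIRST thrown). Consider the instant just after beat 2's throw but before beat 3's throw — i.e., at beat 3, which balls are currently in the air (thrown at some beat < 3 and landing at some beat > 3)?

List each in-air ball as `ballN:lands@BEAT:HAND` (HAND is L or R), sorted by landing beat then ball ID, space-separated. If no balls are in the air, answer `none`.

Beat 0 (L): throw ball1 h=6 -> lands@6:L; in-air after throw: [b1@6:L]
Beat 1 (R): throw ball2 h=6 -> lands@7:R; in-air after throw: [b1@6:L b2@7:R]
Beat 2 (L): throw ball3 h=7 -> lands@9:R; in-air after throw: [b1@6:L b2@7:R b3@9:R]

Answer: ball1:lands@6:L ball2:lands@7:R ball3:lands@9:R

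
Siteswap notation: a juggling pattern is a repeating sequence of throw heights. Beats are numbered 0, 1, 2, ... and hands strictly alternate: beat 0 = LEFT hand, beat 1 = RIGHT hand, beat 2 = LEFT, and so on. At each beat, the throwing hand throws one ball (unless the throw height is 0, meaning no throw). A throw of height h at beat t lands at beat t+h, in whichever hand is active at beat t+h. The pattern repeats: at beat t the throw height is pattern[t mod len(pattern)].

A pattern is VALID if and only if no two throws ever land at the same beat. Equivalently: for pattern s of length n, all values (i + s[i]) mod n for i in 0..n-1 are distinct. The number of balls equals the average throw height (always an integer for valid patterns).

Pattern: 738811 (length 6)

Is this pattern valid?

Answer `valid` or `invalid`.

i=0: (i + s[i]) mod n = (0 + 7) mod 6 = 1
i=1: (i + s[i]) mod n = (1 + 3) mod 6 = 4
i=2: (i + s[i]) mod n = (2 + 8) mod 6 = 4
i=3: (i + s[i]) mod n = (3 + 8) mod 6 = 5
i=4: (i + s[i]) mod n = (4 + 1) mod 6 = 5
i=5: (i + s[i]) mod n = (5 + 1) mod 6 = 0
Residues: [1, 4, 4, 5, 5, 0], distinct: False

Answer: invalid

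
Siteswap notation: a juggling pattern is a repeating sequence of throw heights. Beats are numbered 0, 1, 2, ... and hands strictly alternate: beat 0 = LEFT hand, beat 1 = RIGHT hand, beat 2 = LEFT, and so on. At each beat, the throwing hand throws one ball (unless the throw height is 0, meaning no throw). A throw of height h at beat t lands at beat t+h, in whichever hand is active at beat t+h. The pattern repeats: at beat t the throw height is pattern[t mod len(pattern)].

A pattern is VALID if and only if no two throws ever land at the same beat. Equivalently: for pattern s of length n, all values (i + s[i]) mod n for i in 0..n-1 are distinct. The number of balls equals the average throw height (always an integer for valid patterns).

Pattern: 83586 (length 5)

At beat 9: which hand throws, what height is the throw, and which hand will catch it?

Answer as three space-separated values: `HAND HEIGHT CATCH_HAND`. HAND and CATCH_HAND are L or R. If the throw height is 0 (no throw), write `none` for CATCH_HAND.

Answer: R 6 R

Derivation:
Beat 9: 9 mod 2 = 1, so hand = R
Throw height = pattern[9 mod 5] = pattern[4] = 6
Lands at beat 9+6=15, 15 mod 2 = 1, so catch hand = R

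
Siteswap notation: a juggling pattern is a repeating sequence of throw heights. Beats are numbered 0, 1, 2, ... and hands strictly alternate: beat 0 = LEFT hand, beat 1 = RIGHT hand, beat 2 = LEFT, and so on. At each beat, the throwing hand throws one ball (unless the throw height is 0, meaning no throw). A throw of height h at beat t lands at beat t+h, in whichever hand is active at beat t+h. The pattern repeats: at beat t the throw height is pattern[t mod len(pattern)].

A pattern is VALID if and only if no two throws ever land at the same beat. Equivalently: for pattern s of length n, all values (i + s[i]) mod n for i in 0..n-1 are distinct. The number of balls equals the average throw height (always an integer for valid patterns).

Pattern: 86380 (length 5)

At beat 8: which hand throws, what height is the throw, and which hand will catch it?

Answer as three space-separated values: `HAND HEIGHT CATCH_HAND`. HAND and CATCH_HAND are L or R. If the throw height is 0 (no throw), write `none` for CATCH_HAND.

Beat 8: 8 mod 2 = 0, so hand = L
Throw height = pattern[8 mod 5] = pattern[3] = 8
Lands at beat 8+8=16, 16 mod 2 = 0, so catch hand = L

Answer: L 8 L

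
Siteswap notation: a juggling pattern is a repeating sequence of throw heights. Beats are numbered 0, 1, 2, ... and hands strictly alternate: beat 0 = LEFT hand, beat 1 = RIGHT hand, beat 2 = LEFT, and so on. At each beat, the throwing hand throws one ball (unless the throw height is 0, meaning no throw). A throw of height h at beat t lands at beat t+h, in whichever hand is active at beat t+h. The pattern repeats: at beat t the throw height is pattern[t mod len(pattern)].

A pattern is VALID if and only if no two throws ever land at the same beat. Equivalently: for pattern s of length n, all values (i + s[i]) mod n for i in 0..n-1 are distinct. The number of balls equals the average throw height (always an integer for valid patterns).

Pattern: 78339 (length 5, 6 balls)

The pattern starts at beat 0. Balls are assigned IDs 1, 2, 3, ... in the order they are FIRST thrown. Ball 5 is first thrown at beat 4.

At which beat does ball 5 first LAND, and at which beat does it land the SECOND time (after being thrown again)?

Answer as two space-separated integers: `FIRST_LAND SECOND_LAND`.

Beat 0 (L): throw ball1 h=7 -> lands@7:R; in-air after throw: [b1@7:R]
Beat 1 (R): throw ball2 h=8 -> lands@9:R; in-air after throw: [b1@7:R b2@9:R]
Beat 2 (L): throw ball3 h=3 -> lands@5:R; in-air after throw: [b3@5:R b1@7:R b2@9:R]
Beat 3 (R): throw ball4 h=3 -> lands@6:L; in-air after throw: [b3@5:R b4@6:L b1@7:R b2@9:R]
Beat 4 (L): throw ball5 h=9 -> lands@13:R; in-air after throw: [b3@5:R b4@6:L b1@7:R b2@9:R b5@13:R]
Beat 5 (R): throw ball3 h=7 -> lands@12:L; in-air after throw: [b4@6:L b1@7:R b2@9:R b3@12:L b5@13:R]
Beat 6 (L): throw ball4 h=8 -> lands@14:L; in-air after throw: [b1@7:R b2@9:R b3@12:L b5@13:R b4@14:L]
Beat 7 (R): throw ball1 h=3 -> lands@10:L; in-air after throw: [b2@9:R b1@10:L b3@12:L b5@13:R b4@14:L]
Beat 8 (L): throw ball6 h=3 -> lands@11:R; in-air after throw: [b2@9:R b1@10:L b6@11:R b3@12:L b5@13:R b4@14:L]
Beat 9 (R): throw ball2 h=9 -> lands@18:L; in-air after throw: [b1@10:L b6@11:R b3@12:L b5@13:R b4@14:L b2@18:L]
Beat 10 (L): throw ball1 h=7 -> lands@17:R; in-air after throw: [b6@11:R b3@12:L b5@13:R b4@14:L b1@17:R b2@18:L]
Beat 11 (R): throw ball6 h=8 -> lands@19:R; in-air after throw: [b3@12:L b5@13:R b4@14:L b1@17:R b2@18:L b6@19:R]
Beat 12 (L): throw ball3 h=3 -> lands@15:R; in-air after throw: [b5@13:R b4@14:L b3@15:R b1@17:R b2@18:L b6@19:R]
Beat 13 (R): throw ball5 h=3 -> lands@16:L; in-air after throw: [b4@14:L b3@15:R b5@16:L b1@17:R b2@18:L b6@19:R]
Beat 14 (L): throw ball4 h=9 -> lands@23:R; in-air after throw: [b3@15:R b5@16:L b1@17:R b2@18:L b6@19:R b4@23:R]
Beat 15 (R): throw ball3 h=7 -> lands@22:L; in-air after throw: [b5@16:L b1@17:R b2@18:L b6@19:R b3@22:L b4@23:R]
Beat 16 (L): throw ball5 h=8 -> lands@24:L; in-air after throw: [b1@17:R b2@18:L b6@19:R b3@22:L b4@23:R b5@24:L]
Ball 5: thrown@4 h=9 -> first land @13; rethrown@13 h=3 -> second land @16

Answer: 13 16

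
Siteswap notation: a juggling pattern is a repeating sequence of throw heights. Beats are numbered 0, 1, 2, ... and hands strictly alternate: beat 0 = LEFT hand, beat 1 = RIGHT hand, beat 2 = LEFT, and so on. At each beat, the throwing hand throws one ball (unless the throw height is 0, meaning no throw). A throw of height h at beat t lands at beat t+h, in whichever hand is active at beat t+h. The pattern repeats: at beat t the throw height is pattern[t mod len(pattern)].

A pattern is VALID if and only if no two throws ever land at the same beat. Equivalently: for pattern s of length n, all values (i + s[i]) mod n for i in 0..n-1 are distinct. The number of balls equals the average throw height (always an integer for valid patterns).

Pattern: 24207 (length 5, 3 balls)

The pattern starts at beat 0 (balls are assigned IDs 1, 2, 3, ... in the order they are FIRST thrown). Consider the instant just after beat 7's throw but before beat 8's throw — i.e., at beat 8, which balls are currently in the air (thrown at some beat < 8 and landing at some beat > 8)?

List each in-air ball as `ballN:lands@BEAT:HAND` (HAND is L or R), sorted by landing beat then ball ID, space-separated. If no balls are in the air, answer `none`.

Beat 0 (L): throw ball1 h=2 -> lands@2:L; in-air after throw: [b1@2:L]
Beat 1 (R): throw ball2 h=4 -> lands@5:R; in-air after throw: [b1@2:L b2@5:R]
Beat 2 (L): throw ball1 h=2 -> lands@4:L; in-air after throw: [b1@4:L b2@5:R]
Beat 4 (L): throw ball1 h=7 -> lands@11:R; in-air after throw: [b2@5:R b1@11:R]
Beat 5 (R): throw ball2 h=2 -> lands@7:R; in-air after throw: [b2@7:R b1@11:R]
Beat 6 (L): throw ball3 h=4 -> lands@10:L; in-air after throw: [b2@7:R b3@10:L b1@11:R]
Beat 7 (R): throw ball2 h=2 -> lands@9:R; in-air after throw: [b2@9:R b3@10:L b1@11:R]

Answer: ball2:lands@9:R ball3:lands@10:L ball1:lands@11:R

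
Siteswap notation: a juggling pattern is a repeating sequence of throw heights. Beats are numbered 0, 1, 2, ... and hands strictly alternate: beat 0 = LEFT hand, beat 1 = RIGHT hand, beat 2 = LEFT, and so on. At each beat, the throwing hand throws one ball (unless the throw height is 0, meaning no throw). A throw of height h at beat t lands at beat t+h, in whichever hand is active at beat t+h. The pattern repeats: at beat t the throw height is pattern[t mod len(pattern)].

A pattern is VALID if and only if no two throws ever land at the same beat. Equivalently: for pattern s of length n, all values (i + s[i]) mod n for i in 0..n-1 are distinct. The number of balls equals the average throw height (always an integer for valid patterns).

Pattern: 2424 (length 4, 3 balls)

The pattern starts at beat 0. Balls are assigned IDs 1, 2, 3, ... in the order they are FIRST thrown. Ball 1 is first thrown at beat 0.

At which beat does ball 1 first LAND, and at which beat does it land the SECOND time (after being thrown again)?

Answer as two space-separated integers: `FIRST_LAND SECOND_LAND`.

Answer: 2 4

Derivation:
Beat 0 (L): throw ball1 h=2 -> lands@2:L; in-air after throw: [b1@2:L]
Beat 1 (R): throw ball2 h=4 -> lands@5:R; in-air after throw: [b1@2:L b2@5:R]
Beat 2 (L): throw ball1 h=2 -> lands@4:L; in-air after throw: [b1@4:L b2@5:R]
Beat 3 (R): throw ball3 h=4 -> lands@7:R; in-air after throw: [b1@4:L b2@5:R b3@7:R]
Beat 4 (L): throw ball1 h=2 -> lands@6:L; in-air after throw: [b2@5:R b1@6:L b3@7:R]
Ball 1: thrown@0 h=2 -> first land @2; rethrown@2 h=2 -> second land @4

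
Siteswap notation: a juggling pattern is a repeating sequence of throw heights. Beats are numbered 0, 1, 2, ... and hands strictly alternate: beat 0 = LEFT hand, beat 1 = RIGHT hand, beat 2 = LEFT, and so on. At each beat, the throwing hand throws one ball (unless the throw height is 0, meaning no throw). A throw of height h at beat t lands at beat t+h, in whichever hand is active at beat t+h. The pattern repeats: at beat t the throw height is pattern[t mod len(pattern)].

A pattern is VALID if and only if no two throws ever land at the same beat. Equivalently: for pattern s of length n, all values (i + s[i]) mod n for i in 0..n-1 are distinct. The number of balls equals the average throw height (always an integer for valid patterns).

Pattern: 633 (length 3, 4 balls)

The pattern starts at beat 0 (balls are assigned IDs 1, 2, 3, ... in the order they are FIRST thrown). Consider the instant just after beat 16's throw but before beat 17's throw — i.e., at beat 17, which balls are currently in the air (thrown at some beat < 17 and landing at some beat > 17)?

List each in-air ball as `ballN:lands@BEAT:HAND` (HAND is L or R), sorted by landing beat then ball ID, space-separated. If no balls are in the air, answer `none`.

Answer: ball1:lands@18:L ball2:lands@19:R ball4:lands@21:R

Derivation:
Beat 0 (L): throw ball1 h=6 -> lands@6:L; in-air after throw: [b1@6:L]
Beat 1 (R): throw ball2 h=3 -> lands@4:L; in-air after throw: [b2@4:L b1@6:L]
Beat 2 (L): throw ball3 h=3 -> lands@5:R; in-air after throw: [b2@4:L b3@5:R b1@6:L]
Beat 3 (R): throw ball4 h=6 -> lands@9:R; in-air after throw: [b2@4:L b3@5:R b1@6:L b4@9:R]
Beat 4 (L): throw ball2 h=3 -> lands@7:R; in-air after throw: [b3@5:R b1@6:L b2@7:R b4@9:R]
Beat 5 (R): throw ball3 h=3 -> lands@8:L; in-air after throw: [b1@6:L b2@7:R b3@8:L b4@9:R]
Beat 6 (L): throw ball1 h=6 -> lands@12:L; in-air after throw: [b2@7:R b3@8:L b4@9:R b1@12:L]
Beat 7 (R): throw ball2 h=3 -> lands@10:L; in-air after throw: [b3@8:L b4@9:R b2@10:L b1@12:L]
Beat 8 (L): throw ball3 h=3 -> lands@11:R; in-air after throw: [b4@9:R b2@10:L b3@11:R b1@12:L]
Beat 9 (R): throw ball4 h=6 -> lands@15:R; in-air after throw: [b2@10:L b3@11:R b1@12:L b4@15:R]
Beat 10 (L): throw ball2 h=3 -> lands@13:R; in-air after throw: [b3@11:R b1@12:L b2@13:R b4@15:R]
Beat 11 (R): throw ball3 h=3 -> lands@14:L; in-air after throw: [b1@12:L b2@13:R b3@14:L b4@15:R]
Beat 12 (L): throw ball1 h=6 -> lands@18:L; in-air after throw: [b2@13:R b3@14:L b4@15:R b1@18:L]
Beat 13 (R): throw ball2 h=3 -> lands@16:L; in-air after throw: [b3@14:L b4@15:R b2@16:L b1@18:L]
Beat 14 (L): throw ball3 h=3 -> lands@17:R; in-air after throw: [b4@15:R b2@16:L b3@17:R b1@18:L]
Beat 15 (R): throw ball4 h=6 -> lands@21:R; in-air after throw: [b2@16:L b3@17:R b1@18:L b4@21:R]
Beat 16 (L): throw ball2 h=3 -> lands@19:R; in-air after throw: [b3@17:R b1@18:L b2@19:R b4@21:R]
Beat 17 (R): throw ball3 h=3 -> lands@20:L; in-air after throw: [b1@18:L b2@19:R b3@20:L b4@21:R]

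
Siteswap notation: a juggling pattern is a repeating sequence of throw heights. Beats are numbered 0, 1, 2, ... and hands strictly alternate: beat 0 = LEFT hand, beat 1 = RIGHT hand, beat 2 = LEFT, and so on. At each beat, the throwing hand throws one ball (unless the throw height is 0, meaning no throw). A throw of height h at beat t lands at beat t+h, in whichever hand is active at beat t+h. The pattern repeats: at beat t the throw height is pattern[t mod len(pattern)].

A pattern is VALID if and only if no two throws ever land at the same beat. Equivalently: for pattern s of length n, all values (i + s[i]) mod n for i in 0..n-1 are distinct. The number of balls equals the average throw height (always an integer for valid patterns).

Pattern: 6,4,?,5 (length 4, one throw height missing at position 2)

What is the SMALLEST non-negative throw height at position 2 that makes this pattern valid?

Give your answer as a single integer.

i=0: (0 + 6) mod 4 = 2
i=1: (1 + 4) mod 4 = 1
i=2: s[i]=? (unknown)
i=3: (3 + 5) mod 4 = 0
Known residues: [0, 1, 2]; need a permutation of 0..3, so missing residue r = 3
Need (2 + s) mod 4 = 3; smallest s = (3 - 2) mod 4 = 1

Answer: 1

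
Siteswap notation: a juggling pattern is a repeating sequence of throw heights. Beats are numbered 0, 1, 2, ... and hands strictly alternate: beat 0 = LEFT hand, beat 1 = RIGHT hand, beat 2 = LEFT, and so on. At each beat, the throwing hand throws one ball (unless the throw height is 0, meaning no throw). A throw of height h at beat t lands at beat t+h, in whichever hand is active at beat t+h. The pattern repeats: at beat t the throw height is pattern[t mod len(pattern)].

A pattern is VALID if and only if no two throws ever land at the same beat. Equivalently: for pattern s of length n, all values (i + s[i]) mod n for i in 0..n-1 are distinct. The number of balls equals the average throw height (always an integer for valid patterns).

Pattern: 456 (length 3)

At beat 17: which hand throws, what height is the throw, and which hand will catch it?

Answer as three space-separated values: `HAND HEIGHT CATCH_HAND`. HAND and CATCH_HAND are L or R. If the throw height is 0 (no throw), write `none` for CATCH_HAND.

Answer: R 6 R

Derivation:
Beat 17: 17 mod 2 = 1, so hand = R
Throw height = pattern[17 mod 3] = pattern[2] = 6
Lands at beat 17+6=23, 23 mod 2 = 1, so catch hand = R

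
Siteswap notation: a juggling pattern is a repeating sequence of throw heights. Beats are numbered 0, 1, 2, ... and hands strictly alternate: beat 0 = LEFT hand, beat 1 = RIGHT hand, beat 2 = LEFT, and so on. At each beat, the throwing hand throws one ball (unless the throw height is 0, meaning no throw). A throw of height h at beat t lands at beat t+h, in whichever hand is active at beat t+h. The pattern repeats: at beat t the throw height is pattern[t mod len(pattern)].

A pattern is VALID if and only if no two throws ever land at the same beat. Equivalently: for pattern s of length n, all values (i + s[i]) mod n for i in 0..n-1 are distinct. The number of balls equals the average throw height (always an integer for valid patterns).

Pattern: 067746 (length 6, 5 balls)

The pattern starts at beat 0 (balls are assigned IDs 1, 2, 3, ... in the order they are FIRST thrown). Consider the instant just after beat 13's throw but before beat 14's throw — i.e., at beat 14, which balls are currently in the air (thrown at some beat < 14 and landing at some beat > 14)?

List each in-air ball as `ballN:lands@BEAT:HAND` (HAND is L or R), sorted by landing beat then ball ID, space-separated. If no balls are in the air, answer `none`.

Answer: ball4:lands@15:R ball2:lands@16:L ball5:lands@17:R ball1:lands@19:R

Derivation:
Beat 1 (R): throw ball1 h=6 -> lands@7:R; in-air after throw: [b1@7:R]
Beat 2 (L): throw ball2 h=7 -> lands@9:R; in-air after throw: [b1@7:R b2@9:R]
Beat 3 (R): throw ball3 h=7 -> lands@10:L; in-air after throw: [b1@7:R b2@9:R b3@10:L]
Beat 4 (L): throw ball4 h=4 -> lands@8:L; in-air after throw: [b1@7:R b4@8:L b2@9:R b3@10:L]
Beat 5 (R): throw ball5 h=6 -> lands@11:R; in-air after throw: [b1@7:R b4@8:L b2@9:R b3@10:L b5@11:R]
Beat 7 (R): throw ball1 h=6 -> lands@13:R; in-air after throw: [b4@8:L b2@9:R b3@10:L b5@11:R b1@13:R]
Beat 8 (L): throw ball4 h=7 -> lands@15:R; in-air after throw: [b2@9:R b3@10:L b5@11:R b1@13:R b4@15:R]
Beat 9 (R): throw ball2 h=7 -> lands@16:L; in-air after throw: [b3@10:L b5@11:R b1@13:R b4@15:R b2@16:L]
Beat 10 (L): throw ball3 h=4 -> lands@14:L; in-air after throw: [b5@11:R b1@13:R b3@14:L b4@15:R b2@16:L]
Beat 11 (R): throw ball5 h=6 -> lands@17:R; in-air after throw: [b1@13:R b3@14:L b4@15:R b2@16:L b5@17:R]
Beat 13 (R): throw ball1 h=6 -> lands@19:R; in-air after throw: [b3@14:L b4@15:R b2@16:L b5@17:R b1@19:R]
Beat 14 (L): throw ball3 h=7 -> lands@21:R; in-air after throw: [b4@15:R b2@16:L b5@17:R b1@19:R b3@21:R]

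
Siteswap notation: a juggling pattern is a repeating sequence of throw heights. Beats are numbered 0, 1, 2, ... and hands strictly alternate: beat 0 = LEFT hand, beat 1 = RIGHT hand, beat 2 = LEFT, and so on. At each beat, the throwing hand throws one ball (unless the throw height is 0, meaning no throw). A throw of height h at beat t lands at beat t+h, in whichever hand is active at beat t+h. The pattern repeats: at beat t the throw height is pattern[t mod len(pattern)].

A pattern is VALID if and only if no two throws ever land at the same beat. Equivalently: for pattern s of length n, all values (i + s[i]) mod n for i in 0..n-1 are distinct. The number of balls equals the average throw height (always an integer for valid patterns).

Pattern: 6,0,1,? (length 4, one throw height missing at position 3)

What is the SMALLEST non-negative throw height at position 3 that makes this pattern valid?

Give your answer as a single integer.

i=0: (0 + 6) mod 4 = 2
i=1: (1 + 0) mod 4 = 1
i=2: (2 + 1) mod 4 = 3
i=3: s[i]=? (unknown)
Known residues: [1, 2, 3]; need a permutation of 0..3, so missing residue r = 0
Need (3 + s) mod 4 = 0; smallest s = (0 - 3) mod 4 = 1

Answer: 1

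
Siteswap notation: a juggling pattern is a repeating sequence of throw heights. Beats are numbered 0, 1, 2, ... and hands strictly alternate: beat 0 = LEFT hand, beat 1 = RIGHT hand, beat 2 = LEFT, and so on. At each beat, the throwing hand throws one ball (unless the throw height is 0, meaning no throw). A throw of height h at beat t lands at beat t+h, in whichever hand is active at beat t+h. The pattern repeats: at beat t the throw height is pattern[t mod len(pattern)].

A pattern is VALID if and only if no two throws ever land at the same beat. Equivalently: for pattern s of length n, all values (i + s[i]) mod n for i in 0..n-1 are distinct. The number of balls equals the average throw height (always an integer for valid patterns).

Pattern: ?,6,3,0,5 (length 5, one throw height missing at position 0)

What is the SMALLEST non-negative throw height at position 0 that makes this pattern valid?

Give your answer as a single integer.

i=0: s[i]=? (unknown)
i=1: (1 + 6) mod 5 = 2
i=2: (2 + 3) mod 5 = 0
i=3: (3 + 0) mod 5 = 3
i=4: (4 + 5) mod 5 = 4
Known residues: [0, 2, 3, 4]; need a permutation of 0..4, so missing residue r = 1
Need (0 + s) mod 5 = 1; smallest s = (1 - 0) mod 5 = 1

Answer: 1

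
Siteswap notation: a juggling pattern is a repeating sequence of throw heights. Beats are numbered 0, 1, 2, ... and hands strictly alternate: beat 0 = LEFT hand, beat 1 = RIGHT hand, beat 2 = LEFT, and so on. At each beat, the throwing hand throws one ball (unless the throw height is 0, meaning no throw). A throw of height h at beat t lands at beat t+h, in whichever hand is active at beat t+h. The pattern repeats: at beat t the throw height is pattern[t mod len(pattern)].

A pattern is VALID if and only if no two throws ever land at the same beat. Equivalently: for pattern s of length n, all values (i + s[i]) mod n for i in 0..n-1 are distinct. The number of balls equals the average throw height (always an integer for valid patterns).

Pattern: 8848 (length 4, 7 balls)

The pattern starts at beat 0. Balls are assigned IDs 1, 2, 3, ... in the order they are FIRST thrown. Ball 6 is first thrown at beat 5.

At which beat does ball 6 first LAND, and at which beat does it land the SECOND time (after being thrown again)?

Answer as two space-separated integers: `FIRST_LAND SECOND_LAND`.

Answer: 13 21

Derivation:
Beat 0 (L): throw ball1 h=8 -> lands@8:L; in-air after throw: [b1@8:L]
Beat 1 (R): throw ball2 h=8 -> lands@9:R; in-air after throw: [b1@8:L b2@9:R]
Beat 2 (L): throw ball3 h=4 -> lands@6:L; in-air after throw: [b3@6:L b1@8:L b2@9:R]
Beat 3 (R): throw ball4 h=8 -> lands@11:R; in-air after throw: [b3@6:L b1@8:L b2@9:R b4@11:R]
Beat 4 (L): throw ball5 h=8 -> lands@12:L; in-air after throw: [b3@6:L b1@8:L b2@9:R b4@11:R b5@12:L]
Beat 5 (R): throw ball6 h=8 -> lands@13:R; in-air after throw: [b3@6:L b1@8:L b2@9:R b4@11:R b5@12:L b6@13:R]
Beat 6 (L): throw ball3 h=4 -> lands@10:L; in-air after throw: [b1@8:L b2@9:R b3@10:L b4@11:R b5@12:L b6@13:R]
Beat 7 (R): throw ball7 h=8 -> lands@15:R; in-air after throw: [b1@8:L b2@9:R b3@10:L b4@11:R b5@12:L b6@13:R b7@15:R]
Beat 8 (L): throw ball1 h=8 -> lands@16:L; in-air after throw: [b2@9:R b3@10:L b4@11:R b5@12:L b6@13:R b7@15:R b1@16:L]
Beat 9 (R): throw ball2 h=8 -> lands@17:R; in-air after throw: [b3@10:L b4@11:R b5@12:L b6@13:R b7@15:R b1@16:L b2@17:R]
Beat 10 (L): throw ball3 h=4 -> lands@14:L; in-air after throw: [b4@11:R b5@12:L b6@13:R b3@14:L b7@15:R b1@16:L b2@17:R]
Beat 11 (R): throw ball4 h=8 -> lands@19:R; in-air after throw: [b5@12:L b6@13:R b3@14:L b7@15:R b1@16:L b2@17:R b4@19:R]
Beat 12 (L): throw ball5 h=8 -> lands@20:L; in-air after throw: [b6@13:R b3@14:L b7@15:R b1@16:L b2@17:R b4@19:R b5@20:L]
Beat 13 (R): throw ball6 h=8 -> lands@21:R; in-air after throw: [b3@14:L b7@15:R b1@16:L b2@17:R b4@19:R b5@20:L b6@21:R]
Beat 14 (L): throw ball3 h=4 -> lands@18:L; in-air after throw: [b7@15:R b1@16:L b2@17:R b3@18:L b4@19:R b5@20:L b6@21:R]
Beat 15 (R): throw ball7 h=8 -> lands@23:R; in-air after throw: [b1@16:L b2@17:R b3@18:L b4@19:R b5@20:L b6@21:R b7@23:R]
Beat 16 (L): throw ball1 h=8 -> lands@24:L; in-air after throw: [b2@17:R b3@18:L b4@19:R b5@20:L b6@21:R b7@23:R b1@24:L]
Beat 17 (R): throw ball2 h=8 -> lands@25:R; in-air after throw: [b3@18:L b4@19:R b5@20:L b6@21:R b7@23:R b1@24:L b2@25:R]
Beat 18 (L): throw ball3 h=4 -> lands@22:L; in-air after throw: [b4@19:R b5@20:L b6@21:R b3@22:L b7@23:R b1@24:L b2@25:R]
Beat 19 (R): throw ball4 h=8 -> lands@27:R; in-air after throw: [b5@20:L b6@21:R b3@22:L b7@23:R b1@24:L b2@25:R b4@27:R]
Ball 6: thrown@5 h=8 -> first land @13; rethrown@13 h=8 -> second land @21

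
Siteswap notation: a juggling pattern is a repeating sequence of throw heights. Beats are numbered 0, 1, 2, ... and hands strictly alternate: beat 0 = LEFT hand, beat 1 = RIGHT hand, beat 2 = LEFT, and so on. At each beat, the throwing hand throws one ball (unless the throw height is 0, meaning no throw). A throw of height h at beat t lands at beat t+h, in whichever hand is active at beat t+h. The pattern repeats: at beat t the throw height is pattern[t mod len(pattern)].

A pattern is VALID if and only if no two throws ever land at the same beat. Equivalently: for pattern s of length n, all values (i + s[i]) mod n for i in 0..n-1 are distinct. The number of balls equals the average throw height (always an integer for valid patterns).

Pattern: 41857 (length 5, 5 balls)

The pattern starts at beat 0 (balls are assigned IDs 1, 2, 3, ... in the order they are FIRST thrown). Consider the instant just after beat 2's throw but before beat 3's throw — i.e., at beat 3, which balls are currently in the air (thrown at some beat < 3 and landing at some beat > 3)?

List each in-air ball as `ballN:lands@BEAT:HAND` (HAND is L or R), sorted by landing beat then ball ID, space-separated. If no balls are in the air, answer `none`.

Answer: ball1:lands@4:L ball2:lands@10:L

Derivation:
Beat 0 (L): throw ball1 h=4 -> lands@4:L; in-air after throw: [b1@4:L]
Beat 1 (R): throw ball2 h=1 -> lands@2:L; in-air after throw: [b2@2:L b1@4:L]
Beat 2 (L): throw ball2 h=8 -> lands@10:L; in-air after throw: [b1@4:L b2@10:L]
Beat 3 (R): throw ball3 h=5 -> lands@8:L; in-air after throw: [b1@4:L b3@8:L b2@10:L]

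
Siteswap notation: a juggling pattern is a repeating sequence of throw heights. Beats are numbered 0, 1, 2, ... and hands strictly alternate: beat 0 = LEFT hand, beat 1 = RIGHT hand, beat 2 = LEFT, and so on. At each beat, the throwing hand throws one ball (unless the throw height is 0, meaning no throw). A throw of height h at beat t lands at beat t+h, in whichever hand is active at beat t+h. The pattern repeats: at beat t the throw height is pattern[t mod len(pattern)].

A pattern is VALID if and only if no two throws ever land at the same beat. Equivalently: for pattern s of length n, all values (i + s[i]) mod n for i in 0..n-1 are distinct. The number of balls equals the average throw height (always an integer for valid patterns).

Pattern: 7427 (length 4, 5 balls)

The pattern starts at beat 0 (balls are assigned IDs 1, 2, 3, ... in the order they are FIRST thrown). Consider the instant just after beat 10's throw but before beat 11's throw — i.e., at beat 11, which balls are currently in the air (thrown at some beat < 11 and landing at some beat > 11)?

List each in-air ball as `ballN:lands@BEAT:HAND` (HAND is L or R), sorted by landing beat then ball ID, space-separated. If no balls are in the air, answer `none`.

Answer: ball4:lands@12:L ball2:lands@13:R ball1:lands@14:L ball5:lands@15:R

Derivation:
Beat 0 (L): throw ball1 h=7 -> lands@7:R; in-air after throw: [b1@7:R]
Beat 1 (R): throw ball2 h=4 -> lands@5:R; in-air after throw: [b2@5:R b1@7:R]
Beat 2 (L): throw ball3 h=2 -> lands@4:L; in-air after throw: [b3@4:L b2@5:R b1@7:R]
Beat 3 (R): throw ball4 h=7 -> lands@10:L; in-air after throw: [b3@4:L b2@5:R b1@7:R b4@10:L]
Beat 4 (L): throw ball3 h=7 -> lands@11:R; in-air after throw: [b2@5:R b1@7:R b4@10:L b3@11:R]
Beat 5 (R): throw ball2 h=4 -> lands@9:R; in-air after throw: [b1@7:R b2@9:R b4@10:L b3@11:R]
Beat 6 (L): throw ball5 h=2 -> lands@8:L; in-air after throw: [b1@7:R b5@8:L b2@9:R b4@10:L b3@11:R]
Beat 7 (R): throw ball1 h=7 -> lands@14:L; in-air after throw: [b5@8:L b2@9:R b4@10:L b3@11:R b1@14:L]
Beat 8 (L): throw ball5 h=7 -> lands@15:R; in-air after throw: [b2@9:R b4@10:L b3@11:R b1@14:L b5@15:R]
Beat 9 (R): throw ball2 h=4 -> lands@13:R; in-air after throw: [b4@10:L b3@11:R b2@13:R b1@14:L b5@15:R]
Beat 10 (L): throw ball4 h=2 -> lands@12:L; in-air after throw: [b3@11:R b4@12:L b2@13:R b1@14:L b5@15:R]
Beat 11 (R): throw ball3 h=7 -> lands@18:L; in-air after throw: [b4@12:L b2@13:R b1@14:L b5@15:R b3@18:L]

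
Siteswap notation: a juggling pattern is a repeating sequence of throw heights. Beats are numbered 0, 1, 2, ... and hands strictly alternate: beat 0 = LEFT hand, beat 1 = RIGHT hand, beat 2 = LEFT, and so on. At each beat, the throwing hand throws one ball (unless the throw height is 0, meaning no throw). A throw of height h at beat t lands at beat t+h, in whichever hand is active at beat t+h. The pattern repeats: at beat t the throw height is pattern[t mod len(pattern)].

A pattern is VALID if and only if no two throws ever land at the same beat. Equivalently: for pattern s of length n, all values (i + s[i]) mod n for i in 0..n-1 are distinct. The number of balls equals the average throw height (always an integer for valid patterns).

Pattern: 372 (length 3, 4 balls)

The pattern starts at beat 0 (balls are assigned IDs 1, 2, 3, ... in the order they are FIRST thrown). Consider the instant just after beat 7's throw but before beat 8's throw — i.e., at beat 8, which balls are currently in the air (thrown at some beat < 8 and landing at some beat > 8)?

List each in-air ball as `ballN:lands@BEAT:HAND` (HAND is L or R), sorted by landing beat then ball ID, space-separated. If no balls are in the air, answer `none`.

Beat 0 (L): throw ball1 h=3 -> lands@3:R; in-air after throw: [b1@3:R]
Beat 1 (R): throw ball2 h=7 -> lands@8:L; in-air after throw: [b1@3:R b2@8:L]
Beat 2 (L): throw ball3 h=2 -> lands@4:L; in-air after throw: [b1@3:R b3@4:L b2@8:L]
Beat 3 (R): throw ball1 h=3 -> lands@6:L; in-air after throw: [b3@4:L b1@6:L b2@8:L]
Beat 4 (L): throw ball3 h=7 -> lands@11:R; in-air after throw: [b1@6:L b2@8:L b3@11:R]
Beat 5 (R): throw ball4 h=2 -> lands@7:R; in-air after throw: [b1@6:L b4@7:R b2@8:L b3@11:R]
Beat 6 (L): throw ball1 h=3 -> lands@9:R; in-air after throw: [b4@7:R b2@8:L b1@9:R b3@11:R]
Beat 7 (R): throw ball4 h=7 -> lands@14:L; in-air after throw: [b2@8:L b1@9:R b3@11:R b4@14:L]
Beat 8 (L): throw ball2 h=2 -> lands@10:L; in-air after throw: [b1@9:R b2@10:L b3@11:R b4@14:L]

Answer: ball1:lands@9:R ball3:lands@11:R ball4:lands@14:L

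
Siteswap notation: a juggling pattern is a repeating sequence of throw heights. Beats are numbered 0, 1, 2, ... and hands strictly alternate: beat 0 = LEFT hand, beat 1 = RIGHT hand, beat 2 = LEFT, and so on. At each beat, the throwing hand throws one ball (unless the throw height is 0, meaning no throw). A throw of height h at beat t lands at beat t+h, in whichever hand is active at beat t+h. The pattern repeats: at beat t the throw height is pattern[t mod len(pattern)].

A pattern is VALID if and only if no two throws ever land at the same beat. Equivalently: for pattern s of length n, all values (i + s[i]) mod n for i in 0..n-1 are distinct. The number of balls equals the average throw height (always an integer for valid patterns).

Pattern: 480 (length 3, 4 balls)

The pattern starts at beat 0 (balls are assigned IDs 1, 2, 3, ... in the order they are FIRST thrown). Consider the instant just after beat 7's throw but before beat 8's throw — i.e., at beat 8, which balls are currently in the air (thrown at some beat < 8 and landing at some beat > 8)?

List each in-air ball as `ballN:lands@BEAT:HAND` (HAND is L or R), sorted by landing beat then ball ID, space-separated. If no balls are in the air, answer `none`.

Answer: ball2:lands@9:R ball4:lands@10:L ball1:lands@12:L ball3:lands@15:R

Derivation:
Beat 0 (L): throw ball1 h=4 -> lands@4:L; in-air after throw: [b1@4:L]
Beat 1 (R): throw ball2 h=8 -> lands@9:R; in-air after throw: [b1@4:L b2@9:R]
Beat 3 (R): throw ball3 h=4 -> lands@7:R; in-air after throw: [b1@4:L b3@7:R b2@9:R]
Beat 4 (L): throw ball1 h=8 -> lands@12:L; in-air after throw: [b3@7:R b2@9:R b1@12:L]
Beat 6 (L): throw ball4 h=4 -> lands@10:L; in-air after throw: [b3@7:R b2@9:R b4@10:L b1@12:L]
Beat 7 (R): throw ball3 h=8 -> lands@15:R; in-air after throw: [b2@9:R b4@10:L b1@12:L b3@15:R]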